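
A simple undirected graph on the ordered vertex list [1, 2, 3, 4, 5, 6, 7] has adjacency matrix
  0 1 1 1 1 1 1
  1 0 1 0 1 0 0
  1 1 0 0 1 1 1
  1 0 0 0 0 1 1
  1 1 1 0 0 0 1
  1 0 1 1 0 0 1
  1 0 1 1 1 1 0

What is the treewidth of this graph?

3

A width-3 tree decomposition is:
Bags: B1 = {1, 3, 5, 7}  B2 = {1, 2, 3, 5}  B3 = {1, 3, 6, 7}  B4 = {1, 4, 6, 7}
Tree: B1–B2, B1–B3, B3–B4
The largest bag has 4 vertices, giving width 3; this decomposition certifies tw(G) ≤ 3. For the lower bound, the 4 vertices {1, 2, 3, 5} are pairwise adjacent, and any tree decomposition puts a clique entirely inside one bag — forcing width ≥ 3. Hence tw(G) = 3 exactly.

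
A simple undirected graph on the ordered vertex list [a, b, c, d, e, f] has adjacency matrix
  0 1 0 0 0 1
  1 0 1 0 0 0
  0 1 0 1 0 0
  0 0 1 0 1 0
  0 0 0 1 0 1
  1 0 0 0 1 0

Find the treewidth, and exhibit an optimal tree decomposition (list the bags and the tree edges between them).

Each bag holds 3 vertices, so the decomposition has width 2, which upper-bounds the treewidth. For the lower bound, G contains the cycle d–c–b–a–f–e–d, so G is not a forest; only forests have treewidth ≤ 1, hence tw(G) ≥ 2. Therefore the treewidth is 2.

Treewidth 2.
Bags: B1 = {b, c, d}  B2 = {a, b, d}  B3 = {a, d, f}  B4 = {d, e, f}
Tree: B1–B2, B2–B3, B3–B4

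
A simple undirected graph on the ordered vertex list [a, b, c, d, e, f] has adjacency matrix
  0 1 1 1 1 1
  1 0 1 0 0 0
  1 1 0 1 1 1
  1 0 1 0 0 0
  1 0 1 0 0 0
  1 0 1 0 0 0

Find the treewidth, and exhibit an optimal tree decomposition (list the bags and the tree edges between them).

Every bag has size at most 3, so the width is 3 − 1 = 2 and tw(G) ≤ 2. For the lower bound, the 3 vertices {a, c, d} are pairwise adjacent, and any tree decomposition puts a clique entirely inside one bag — forcing width ≥ 2. Hence tw(G) = 2 exactly.

Treewidth 2.
One such decomposition:
Bags: B1 = {a, c, f}  B2 = {a, b, c}  B3 = {a, c, e}  B4 = {a, c, d}
Tree: B1–B2, B2–B3, B1–B4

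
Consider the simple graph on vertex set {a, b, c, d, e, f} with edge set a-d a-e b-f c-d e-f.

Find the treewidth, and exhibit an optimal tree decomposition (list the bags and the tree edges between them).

Treewidth 1.
One such decomposition:
Bags: B1 = {c, d}  B2 = {a, d}  B3 = {a, e}  B4 = {e, f}  B5 = {b, f}
Tree: B1–B2, B2–B3, B3–B4, B4–B5

The largest bag has 2 vertices, giving width 1; this decomposition certifies tw(G) ≤ 1. Since G has at least one edge (e.g. c–d), it is not an edgeless graph, so tw(G) ≥ 1. Hence tw(G) = 1 exactly.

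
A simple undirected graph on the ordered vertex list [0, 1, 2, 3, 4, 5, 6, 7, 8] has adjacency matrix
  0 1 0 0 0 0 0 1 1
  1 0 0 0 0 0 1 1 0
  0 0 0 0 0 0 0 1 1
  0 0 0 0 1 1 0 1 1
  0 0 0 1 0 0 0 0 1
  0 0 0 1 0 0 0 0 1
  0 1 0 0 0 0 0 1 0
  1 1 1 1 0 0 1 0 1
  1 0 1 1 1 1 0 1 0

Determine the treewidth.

2

A width-2 tree decomposition is:
Bags: B1 = {0, 1, 7}  B2 = {0, 7, 8}  B3 = {3, 7, 8}  B4 = {2, 7, 8}  B5 = {3, 4, 8}  B6 = {3, 5, 8}  B7 = {1, 6, 7}
Tree: B1–B2, B2–B3, B3–B4, B3–B5, B5–B6, B1–B7
The largest bag has 3 vertices, giving width 2; this decomposition certifies tw(G) ≤ 2. Conversely, {3, 4, 8} is a clique of size 3, and the vertices of any clique must share a bag in every tree decomposition; so some bag has ≥ 3 vertices and tw(G) ≥ 2. Hence tw(G) = 2 exactly.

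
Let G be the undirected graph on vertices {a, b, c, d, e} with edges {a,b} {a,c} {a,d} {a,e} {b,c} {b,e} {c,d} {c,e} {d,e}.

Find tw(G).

3

A width-3 tree decomposition is:
Bags: B1 = {a, c, d, e}  B2 = {a, b, c, e}
Tree: B1–B2
Each bag holds 4 vertices, so the decomposition has width 3, which upper-bounds the treewidth. Conversely, {a, c, d, e} is a clique of size 4, and the vertices of any clique must share a bag in every tree decomposition; so some bag has ≥ 4 vertices and tw(G) ≥ 3. Hence tw(G) = 3 exactly.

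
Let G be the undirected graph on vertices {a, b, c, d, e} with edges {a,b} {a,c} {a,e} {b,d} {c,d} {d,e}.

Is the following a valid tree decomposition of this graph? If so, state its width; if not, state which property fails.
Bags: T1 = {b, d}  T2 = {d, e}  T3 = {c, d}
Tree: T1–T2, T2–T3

No — vertex a appears in no bag.

A tree decomposition must satisfy three properties: every vertex lies in some bag; for every edge, both endpoints lie together in some bag; and for every vertex, the bags containing it form a connected subtree. Here vertex a appears in no bag, so the decomposition is invalid.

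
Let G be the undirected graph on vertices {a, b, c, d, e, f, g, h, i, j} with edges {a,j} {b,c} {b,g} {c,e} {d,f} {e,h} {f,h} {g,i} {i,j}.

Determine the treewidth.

1

A width-1 tree decomposition is:
Bags: B1 = {d, f}  B2 = {f, h}  B3 = {e, h}  B4 = {c, e}  B5 = {b, c}  B6 = {b, g}  B7 = {g, i}  B8 = {i, j}  B9 = {a, j}
Tree: B1–B2, B2–B3, B3–B4, B4–B5, B5–B6, B6–B7, B7–B8, B8–B9
Every bag has size at most 2, so the width is 2 − 1 = 1 and tw(G) ≤ 1. Since G has at least one edge (e.g. d–f), it is not an edgeless graph, so tw(G) ≥ 1. The upper and lower bounds meet at 1, so that is the treewidth.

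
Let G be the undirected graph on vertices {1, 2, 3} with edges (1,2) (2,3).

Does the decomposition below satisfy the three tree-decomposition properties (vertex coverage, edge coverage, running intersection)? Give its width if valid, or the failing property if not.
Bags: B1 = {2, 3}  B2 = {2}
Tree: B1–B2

A tree decomposition must satisfy three properties: every vertex lies in some bag; for every edge, both endpoints lie together in some bag; and for every vertex, the bags containing it form a connected subtree. Here vertex 1 appears in no bag, so the decomposition is invalid.

No — vertex 1 appears in no bag.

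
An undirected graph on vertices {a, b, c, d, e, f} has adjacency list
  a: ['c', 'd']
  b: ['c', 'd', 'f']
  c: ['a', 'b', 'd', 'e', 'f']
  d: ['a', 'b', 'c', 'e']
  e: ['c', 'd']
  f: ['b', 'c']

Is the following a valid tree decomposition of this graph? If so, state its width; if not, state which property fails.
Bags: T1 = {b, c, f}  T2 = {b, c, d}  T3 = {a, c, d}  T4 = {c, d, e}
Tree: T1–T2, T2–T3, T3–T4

Vertex coverage: the bags together contain {a, b, c, d, e, f}, the full vertex set. Edge coverage: each edge of G has both endpoints in at least one bag. Running intersection: for every vertex, the bags containing it form a connected subtree. All three properties hold, so this is a valid tree decomposition of width max|bag| − 1 = 2, and hence tw(G) ≤ 2.

Yes; width 2.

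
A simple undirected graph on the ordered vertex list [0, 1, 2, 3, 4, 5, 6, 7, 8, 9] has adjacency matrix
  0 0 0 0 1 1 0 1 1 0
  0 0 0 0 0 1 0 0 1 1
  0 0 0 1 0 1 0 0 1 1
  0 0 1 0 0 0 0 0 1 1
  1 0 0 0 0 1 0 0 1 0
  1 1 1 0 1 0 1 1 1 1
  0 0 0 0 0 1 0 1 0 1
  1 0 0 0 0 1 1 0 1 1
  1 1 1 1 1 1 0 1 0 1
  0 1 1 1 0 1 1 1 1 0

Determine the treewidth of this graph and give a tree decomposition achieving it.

Each bag holds 4 vertices, so the decomposition has width 3, which upper-bounds the treewidth. On the other hand G contains the 4-clique {2, 3, 8, 9}. A clique must lie in a single bag of any decomposition, so no decomposition can have width below 3. Therefore the treewidth is 3.

Treewidth 3.
One such decomposition:
Bags: B1 = {0, 5, 7, 8}  B2 = {5, 7, 8, 9}  B3 = {0, 4, 5, 8}  B4 = {1, 5, 8, 9}  B5 = {2, 5, 8, 9}  B6 = {2, 3, 8, 9}  B7 = {5, 6, 7, 9}
Tree: B1–B2, B1–B3, B2–B4, B4–B5, B5–B6, B2–B7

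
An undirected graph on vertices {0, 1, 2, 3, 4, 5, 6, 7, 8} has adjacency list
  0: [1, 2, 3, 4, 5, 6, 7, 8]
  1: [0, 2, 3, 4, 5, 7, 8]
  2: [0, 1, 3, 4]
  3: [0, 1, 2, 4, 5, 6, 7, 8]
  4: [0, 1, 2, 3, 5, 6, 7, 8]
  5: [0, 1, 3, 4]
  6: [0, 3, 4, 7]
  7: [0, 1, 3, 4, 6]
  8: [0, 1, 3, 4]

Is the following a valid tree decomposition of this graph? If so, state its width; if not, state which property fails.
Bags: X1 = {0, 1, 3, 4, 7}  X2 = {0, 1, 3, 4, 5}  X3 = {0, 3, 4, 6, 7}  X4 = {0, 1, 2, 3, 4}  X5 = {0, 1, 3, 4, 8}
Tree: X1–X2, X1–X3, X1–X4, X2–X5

Yes; width 4.

Every vertex of G appears in some bag (union = {0, 1, 2, 3, 4, 5, 6, 7, 8}); every edge is covered by a bag; and for each vertex v the set of bags containing v is connected in the bag tree. The decomposition is therefore valid. The largest bag has 5 vertices, so the width is 4.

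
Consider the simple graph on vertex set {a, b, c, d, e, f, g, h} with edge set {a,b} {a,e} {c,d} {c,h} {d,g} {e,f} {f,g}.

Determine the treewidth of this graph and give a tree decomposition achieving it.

The largest bag has 2 vertices, giving width 1; this decomposition certifies tw(G) ≤ 1. Any graph with an edge has treewidth ≥ 1, and G has the edge b–a. Hence tw(G) = 1 exactly.

Treewidth 1.
One such decomposition:
Bags: B1 = {a, b}  B2 = {a, e}  B3 = {e, f}  B4 = {f, g}  B5 = {d, g}  B6 = {c, d}  B7 = {c, h}
Tree: B1–B2, B2–B3, B3–B4, B4–B5, B5–B6, B6–B7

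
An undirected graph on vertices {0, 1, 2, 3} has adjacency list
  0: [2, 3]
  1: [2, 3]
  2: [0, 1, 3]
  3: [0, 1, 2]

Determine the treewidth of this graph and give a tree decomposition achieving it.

Treewidth 2.
One such decomposition:
Bags: B1 = {1, 2, 3}  B2 = {0, 2, 3}
Tree: B1–B2

Every bag has size at most 3, so the width is 3 − 1 = 2 and tw(G) ≤ 2. For the lower bound, the 3 vertices {0, 2, 3} are pairwise adjacent, and any tree decomposition puts a clique entirely inside one bag — forcing width ≥ 2. Therefore the treewidth is 2.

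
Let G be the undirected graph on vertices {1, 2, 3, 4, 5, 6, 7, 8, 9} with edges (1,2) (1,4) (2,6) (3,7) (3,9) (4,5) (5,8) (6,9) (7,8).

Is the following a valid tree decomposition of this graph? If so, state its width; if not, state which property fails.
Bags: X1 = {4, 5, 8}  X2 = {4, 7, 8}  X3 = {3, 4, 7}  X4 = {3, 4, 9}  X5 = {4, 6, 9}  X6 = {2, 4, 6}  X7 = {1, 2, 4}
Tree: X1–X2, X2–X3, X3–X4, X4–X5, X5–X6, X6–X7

Yes; width 2.

Vertex coverage: the bags together contain {1, 2, 3, 4, 5, 6, 7, 8, 9}, the full vertex set. Edge coverage: each edge of G has both endpoints in at least one bag. Running intersection: for every vertex, the bags containing it form a connected subtree. All three properties hold, so this is a valid tree decomposition of width max|bag| − 1 = 2, and hence tw(G) ≤ 2.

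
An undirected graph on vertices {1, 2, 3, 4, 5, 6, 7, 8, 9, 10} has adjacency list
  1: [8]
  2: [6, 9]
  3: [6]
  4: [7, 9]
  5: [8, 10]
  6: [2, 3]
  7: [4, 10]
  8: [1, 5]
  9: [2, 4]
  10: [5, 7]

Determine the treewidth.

1

A width-1 tree decomposition is:
Bags: B1 = {3, 6}  B2 = {2, 6}  B3 = {2, 9}  B4 = {4, 9}  B5 = {4, 7}  B6 = {7, 10}  B7 = {5, 10}  B8 = {5, 8}  B9 = {1, 8}
Tree: B1–B2, B2–B3, B3–B4, B4–B5, B5–B6, B6–B7, B7–B8, B8–B9
Every bag has size at most 2, so the width is 2 − 1 = 1 and tw(G) ≤ 1. G has an edge, so its treewidth is at least 1. Combining the bounds, tw(G) = 1.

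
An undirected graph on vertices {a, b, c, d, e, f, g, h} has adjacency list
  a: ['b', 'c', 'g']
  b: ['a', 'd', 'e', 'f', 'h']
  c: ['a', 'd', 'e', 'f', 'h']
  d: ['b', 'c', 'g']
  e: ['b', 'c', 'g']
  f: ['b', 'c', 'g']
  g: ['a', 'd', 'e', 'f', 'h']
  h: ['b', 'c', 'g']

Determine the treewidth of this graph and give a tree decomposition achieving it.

Treewidth 3.
Bags: B1 = {b, c, f, g}  B2 = {b, c, e, g}  B3 = {b, c, g, h}  B4 = {a, b, c, g}  B5 = {b, c, d, g}
Tree: B1–B2, B2–B3, B3–B4, B4–B5

Every bag has size at most 4, so the width is 4 − 1 = 3 and tw(G) ≤ 3. For the lower bound: the 4 vertex sets {c,f}, {e,g}, {b}, {h} are disjoint, each induces a connected subgraph, and every pair is joined by at least one edge of G. Contracting each set to a single vertex therefore yields K_{4} as a minor, and since treewidth is minor-monotone, tw(G) ≥ tw(K_{4}) = 3. Hence tw(G) = 3 exactly.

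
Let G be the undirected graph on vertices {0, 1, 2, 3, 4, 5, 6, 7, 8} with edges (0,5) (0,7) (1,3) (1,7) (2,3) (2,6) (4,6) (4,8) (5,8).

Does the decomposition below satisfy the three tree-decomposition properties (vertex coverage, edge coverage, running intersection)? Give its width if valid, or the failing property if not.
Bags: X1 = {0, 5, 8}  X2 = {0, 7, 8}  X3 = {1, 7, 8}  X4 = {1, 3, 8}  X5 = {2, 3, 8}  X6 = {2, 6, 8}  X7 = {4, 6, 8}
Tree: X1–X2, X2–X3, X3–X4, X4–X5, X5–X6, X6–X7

Yes; width 2.

Checking the three conditions: (i) the bags cover all of {0, 1, 2, 3, 4, 5, 6, 7, 8}; (ii) for each edge, some bag contains both endpoints; (iii) the bags containing any fixed vertex form a subtree. All hold, so the decomposition is valid with width 3 − 1 = 2.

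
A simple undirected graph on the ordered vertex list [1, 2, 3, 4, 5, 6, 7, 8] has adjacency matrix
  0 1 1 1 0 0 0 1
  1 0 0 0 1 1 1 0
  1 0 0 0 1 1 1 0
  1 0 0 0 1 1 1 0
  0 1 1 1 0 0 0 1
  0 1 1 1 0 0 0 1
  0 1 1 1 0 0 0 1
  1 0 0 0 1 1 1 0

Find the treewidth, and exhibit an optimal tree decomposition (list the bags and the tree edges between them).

Treewidth 4.
Bags: B1 = {2, 3, 4, 6, 8}  B2 = {2, 3, 4, 7, 8}  B3 = {1, 2, 3, 4, 8}  B4 = {2, 3, 4, 5, 8}
Tree: B1–B2, B2–B3, B3–B4

Each bag holds 5 vertices, so the decomposition has width 4, which upper-bounds the treewidth. For the lower bound: the 5 vertex sets {4,6}, {3,7}, {1,2}, {8}, {5} are disjoint, each induces a connected subgraph, and every pair is joined by at least one edge of G. Contracting each set to a single vertex therefore yields K_{5} as a minor, and since treewidth is minor-monotone, tw(G) ≥ tw(K_{5}) = 4. Hence tw(G) = 4 exactly.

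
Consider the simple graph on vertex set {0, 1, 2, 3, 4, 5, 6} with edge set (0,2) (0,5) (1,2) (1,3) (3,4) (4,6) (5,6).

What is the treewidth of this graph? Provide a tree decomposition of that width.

Treewidth 2.
Bags: B1 = {4, 5, 6}  B2 = {3, 4, 5}  B3 = {1, 3, 5}  B4 = {1, 2, 5}  B5 = {0, 2, 5}
Tree: B1–B2, B2–B3, B3–B4, B4–B5

The largest bag has 3 vertices, giving width 2; this decomposition certifies tw(G) ≤ 2. The edges 5–6–4–3–1–2–0–5 form a cycle, so G is not a tree and its treewidth is at least 2. The upper and lower bounds meet at 2, so that is the treewidth.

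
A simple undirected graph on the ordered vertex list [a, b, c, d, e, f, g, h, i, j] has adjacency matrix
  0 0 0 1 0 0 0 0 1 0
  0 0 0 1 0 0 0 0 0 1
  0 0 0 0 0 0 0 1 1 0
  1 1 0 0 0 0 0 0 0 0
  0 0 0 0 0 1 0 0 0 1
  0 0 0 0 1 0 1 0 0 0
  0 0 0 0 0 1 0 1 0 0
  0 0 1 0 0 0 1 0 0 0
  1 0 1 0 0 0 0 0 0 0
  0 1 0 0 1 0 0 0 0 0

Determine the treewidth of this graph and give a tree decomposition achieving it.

Treewidth 2.
Bags: B1 = {c, g, h}  B2 = {c, f, g}  B3 = {c, e, f}  B4 = {c, e, j}  B5 = {b, c, j}  B6 = {b, c, d}  B7 = {a, c, d}  B8 = {a, c, i}
Tree: B1–B2, B2–B3, B3–B4, B4–B5, B5–B6, B6–B7, B7–B8

Every bag has size at most 3, so the width is 3 − 1 = 2 and tw(G) ≤ 2. For the lower bound, G contains the cycle c–h–g–f–e–j–b–d–a–i–c, so G is not a forest; only forests have treewidth ≤ 1, hence tw(G) ≥ 2. Therefore the treewidth is 2.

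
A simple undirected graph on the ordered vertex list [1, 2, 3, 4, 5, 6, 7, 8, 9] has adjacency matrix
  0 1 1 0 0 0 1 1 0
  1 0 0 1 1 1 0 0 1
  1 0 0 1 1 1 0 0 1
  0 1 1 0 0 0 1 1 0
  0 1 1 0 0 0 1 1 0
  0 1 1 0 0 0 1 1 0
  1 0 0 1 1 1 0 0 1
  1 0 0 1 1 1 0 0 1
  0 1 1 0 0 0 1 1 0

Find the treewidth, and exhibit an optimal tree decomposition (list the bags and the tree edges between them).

Treewidth 4.
Bags: B1 = {2, 3, 4, 7, 8}  B2 = {2, 3, 7, 8, 9}  B3 = {2, 3, 6, 7, 8}  B4 = {1, 2, 3, 7, 8}  B5 = {2, 3, 5, 7, 8}
Tree: B1–B2, B2–B3, B3–B4, B4–B5

The largest bag has 5 vertices, giving width 4; this decomposition certifies tw(G) ≤ 4. For the lower bound: the 5 vertex sets {4,7}, {2,9}, {6,8}, {3}, {1} are disjoint, each induces a connected subgraph, and every pair is joined by at least one edge of G. Contracting each set to a single vertex therefore yields K_{5} as a minor, and since treewidth is minor-monotone, tw(G) ≥ tw(K_{5}) = 4. Combining the bounds, tw(G) = 4.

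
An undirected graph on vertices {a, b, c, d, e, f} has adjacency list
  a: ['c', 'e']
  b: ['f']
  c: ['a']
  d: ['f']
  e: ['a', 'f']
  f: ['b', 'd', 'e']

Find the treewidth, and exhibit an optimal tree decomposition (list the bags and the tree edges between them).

Every bag has size at most 2, so the width is 2 − 1 = 1 and tw(G) ≤ 1. Any graph with an edge has treewidth ≥ 1, and G has the edge f–e. Therefore the treewidth is 1.

Treewidth 1.
One optimal decomposition is:
Bags: B1 = {e, f}  B2 = {d, f}  B3 = {b, f}  B4 = {a, e}  B5 = {a, c}
Tree: B1–B2, B2–B3, B1–B4, B4–B5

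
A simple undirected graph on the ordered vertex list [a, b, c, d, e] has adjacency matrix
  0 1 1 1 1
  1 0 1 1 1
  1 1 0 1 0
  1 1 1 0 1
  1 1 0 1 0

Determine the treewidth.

A width-3 tree decomposition is:
Bags: B1 = {a, b, d, e}  B2 = {a, b, c, d}
Tree: B1–B2
Each bag holds 4 vertices, so the decomposition has width 3, which upper-bounds the treewidth. For the lower bound, the 4 vertices {a, b, d, e} are pairwise adjacent, and any tree decomposition puts a clique entirely inside one bag — forcing width ≥ 3. Hence tw(G) = 3 exactly.

3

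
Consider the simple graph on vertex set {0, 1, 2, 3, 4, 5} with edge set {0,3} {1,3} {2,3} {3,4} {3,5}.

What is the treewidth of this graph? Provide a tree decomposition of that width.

Treewidth 1.
Bags: B1 = {3, 4}  B2 = {1, 3}  B3 = {3, 5}  B4 = {2, 3}  B5 = {0, 3}
Tree: B1–B2, B1–B3, B3–B4, B2–B5

Each bag holds 2 vertices, so the decomposition has width 1, which upper-bounds the treewidth. G has an edge, so its treewidth is at least 1. The upper and lower bounds meet at 1, so that is the treewidth.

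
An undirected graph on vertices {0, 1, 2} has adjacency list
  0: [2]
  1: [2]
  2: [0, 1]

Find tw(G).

A width-1 tree decomposition is:
Bags: B1 = {0, 2}  B2 = {1, 2}
Tree: B1–B2
Each bag holds 2 vertices, so the decomposition has width 1, which upper-bounds the treewidth. Since G has at least one edge (e.g. 2–0), it is not an edgeless graph, so tw(G) ≥ 1. Hence tw(G) = 1 exactly.

1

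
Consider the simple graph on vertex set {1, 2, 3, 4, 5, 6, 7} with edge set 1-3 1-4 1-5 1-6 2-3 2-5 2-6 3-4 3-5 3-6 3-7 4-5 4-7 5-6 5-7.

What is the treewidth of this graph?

3

A width-3 tree decomposition is:
Bags: B1 = {2, 3, 5, 6}  B2 = {1, 3, 5, 6}  B3 = {1, 3, 4, 5}  B4 = {3, 4, 5, 7}
Tree: B1–B2, B2–B3, B3–B4
Each bag holds 4 vertices, so the decomposition has width 3, which upper-bounds the treewidth. Conversely, {1, 3, 4, 5} is a clique of size 4, and the vertices of any clique must share a bag in every tree decomposition; so some bag has ≥ 4 vertices and tw(G) ≥ 3. The upper and lower bounds meet at 3, so that is the treewidth.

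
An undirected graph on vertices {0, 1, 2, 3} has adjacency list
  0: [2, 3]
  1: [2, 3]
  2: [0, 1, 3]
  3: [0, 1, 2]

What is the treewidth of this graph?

A width-2 tree decomposition is:
Bags: B1 = {0, 2, 3}  B2 = {1, 2, 3}
Tree: B1–B2
Each bag holds 3 vertices, so the decomposition has width 2, which upper-bounds the treewidth. Conversely, {0, 2, 3} is a clique of size 3, and the vertices of any clique must share a bag in every tree decomposition; so some bag has ≥ 3 vertices and tw(G) ≥ 2. Combining the bounds, tw(G) = 2.

2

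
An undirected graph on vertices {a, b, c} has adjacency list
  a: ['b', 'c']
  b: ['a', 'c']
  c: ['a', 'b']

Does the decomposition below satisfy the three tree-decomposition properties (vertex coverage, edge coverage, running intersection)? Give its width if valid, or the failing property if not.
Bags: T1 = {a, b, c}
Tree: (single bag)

Yes; width 2.

Vertex coverage: the bags together contain {a, b, c}, the full vertex set. Edge coverage: each edge of G has both endpoints in at least one bag. Running intersection: for every vertex, the bags containing it form a connected subtree. All three properties hold, so this is a valid tree decomposition of width max|bag| − 1 = 2, and hence tw(G) ≤ 2.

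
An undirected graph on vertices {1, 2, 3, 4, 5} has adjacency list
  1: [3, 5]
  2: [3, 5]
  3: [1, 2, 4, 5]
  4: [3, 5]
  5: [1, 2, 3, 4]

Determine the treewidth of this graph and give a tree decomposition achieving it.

Treewidth 2.
One optimal decomposition is:
Bags: B1 = {1, 3, 5}  B2 = {2, 3, 5}  B3 = {3, 4, 5}
Tree: B1–B2, B1–B3

Each bag holds 3 vertices, so the decomposition has width 2, which upper-bounds the treewidth. Conversely, {1, 3, 5} is a clique of size 3, and the vertices of any clique must share a bag in every tree decomposition; so some bag has ≥ 3 vertices and tw(G) ≥ 2. Hence tw(G) = 2 exactly.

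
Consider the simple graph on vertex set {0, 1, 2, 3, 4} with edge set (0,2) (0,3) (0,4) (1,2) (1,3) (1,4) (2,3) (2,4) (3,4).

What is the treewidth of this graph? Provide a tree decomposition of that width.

Every bag has size at most 4, so the width is 4 − 1 = 3 and tw(G) ≤ 3. For the lower bound, the 4 vertices {0, 2, 3, 4} are pairwise adjacent, and any tree decomposition puts a clique entirely inside one bag — forcing width ≥ 3. Combining the bounds, tw(G) = 3.

Treewidth 3.
Bags: B1 = {1, 2, 3, 4}  B2 = {0, 2, 3, 4}
Tree: B1–B2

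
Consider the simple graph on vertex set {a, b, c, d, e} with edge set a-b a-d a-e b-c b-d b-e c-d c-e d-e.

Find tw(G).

3

A width-3 tree decomposition is:
Bags: B1 = {a, b, d, e}  B2 = {b, c, d, e}
Tree: B1–B2
Each bag holds 4 vertices, so the decomposition has width 3, which upper-bounds the treewidth. Conversely, {b, c, d, e} is a clique of size 4, and the vertices of any clique must share a bag in every tree decomposition; so some bag has ≥ 4 vertices and tw(G) ≥ 3. Combining the bounds, tw(G) = 3.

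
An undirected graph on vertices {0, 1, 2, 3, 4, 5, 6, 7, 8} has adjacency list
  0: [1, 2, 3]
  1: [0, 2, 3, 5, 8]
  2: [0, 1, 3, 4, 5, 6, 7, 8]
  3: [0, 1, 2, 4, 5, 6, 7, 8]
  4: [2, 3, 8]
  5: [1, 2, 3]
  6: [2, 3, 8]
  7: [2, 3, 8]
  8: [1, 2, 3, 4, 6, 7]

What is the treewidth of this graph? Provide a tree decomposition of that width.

Every bag has size at most 4, so the width is 4 − 1 = 3 and tw(G) ≤ 3. On the other hand G contains the 4-clique {0, 1, 2, 3}. A clique must lie in a single bag of any decomposition, so no decomposition can have width below 3. Combining the bounds, tw(G) = 3.

Treewidth 3.
One optimal decomposition is:
Bags: B1 = {2, 3, 4, 8}  B2 = {1, 2, 3, 8}  B3 = {2, 3, 7, 8}  B4 = {0, 1, 2, 3}  B5 = {2, 3, 6, 8}  B6 = {1, 2, 3, 5}
Tree: B1–B2, B1–B3, B2–B4, B3–B5, B2–B6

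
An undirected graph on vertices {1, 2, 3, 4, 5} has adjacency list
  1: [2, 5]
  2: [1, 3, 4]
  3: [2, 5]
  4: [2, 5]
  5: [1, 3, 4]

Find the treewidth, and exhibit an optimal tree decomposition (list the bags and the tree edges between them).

Treewidth 2.
One optimal decomposition is:
Bags: B1 = {2, 3, 5}  B2 = {2, 4, 5}  B3 = {1, 2, 5}
Tree: B1–B2, B2–B3

Each bag holds 3 vertices, so the decomposition has width 2, which upper-bounds the treewidth. Since 3–2–4–5–3 is a cycle in G, G is not acyclic. Forests are exactly the graphs of treewidth ≤ 1, so tw(G) ≥ 2. Therefore the treewidth is 2.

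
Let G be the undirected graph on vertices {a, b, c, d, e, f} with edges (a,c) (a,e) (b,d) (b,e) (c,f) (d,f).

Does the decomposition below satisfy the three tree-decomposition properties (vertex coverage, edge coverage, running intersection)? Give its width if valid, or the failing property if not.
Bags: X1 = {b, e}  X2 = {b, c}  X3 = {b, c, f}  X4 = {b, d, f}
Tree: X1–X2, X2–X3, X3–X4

A tree decomposition must satisfy three properties: every vertex lies in some bag; for every edge, both endpoints lie together in some bag; and for every vertex, the bags containing it form a connected subtree. Here vertex a appears in no bag, so the decomposition is invalid.

No — vertex a appears in no bag.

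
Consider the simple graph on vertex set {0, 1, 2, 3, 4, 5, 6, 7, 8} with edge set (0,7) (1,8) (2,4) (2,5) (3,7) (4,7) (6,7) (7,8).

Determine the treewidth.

1

A width-1 tree decomposition is:
Bags: B1 = {2, 5}  B2 = {2, 4}  B3 = {4, 7}  B4 = {3, 7}  B5 = {7, 8}  B6 = {6, 7}  B7 = {1, 8}  B8 = {0, 7}
Tree: B1–B2, B2–B3, B3–B4, B3–B5, B3–B6, B5–B7, B3–B8
The largest bag has 2 vertices, giving width 1; this decomposition certifies tw(G) ≤ 1. Any graph with an edge has treewidth ≥ 1, and G has the edge 2–5. Hence tw(G) = 1 exactly.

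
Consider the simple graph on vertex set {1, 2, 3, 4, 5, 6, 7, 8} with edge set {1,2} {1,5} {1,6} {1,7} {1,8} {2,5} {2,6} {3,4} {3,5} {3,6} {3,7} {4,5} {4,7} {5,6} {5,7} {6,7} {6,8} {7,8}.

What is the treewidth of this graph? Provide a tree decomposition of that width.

Each bag holds 4 vertices, so the decomposition has width 3, which upper-bounds the treewidth. Conversely, {1, 6, 7, 8} is a clique of size 4, and the vertices of any clique must share a bag in every tree decomposition; so some bag has ≥ 4 vertices and tw(G) ≥ 3. Therefore the treewidth is 3.

Treewidth 3.
One such decomposition:
Bags: B1 = {1, 5, 6, 7}  B2 = {1, 6, 7, 8}  B3 = {3, 5, 6, 7}  B4 = {3, 4, 5, 7}  B5 = {1, 2, 5, 6}
Tree: B1–B2, B1–B3, B3–B4, B1–B5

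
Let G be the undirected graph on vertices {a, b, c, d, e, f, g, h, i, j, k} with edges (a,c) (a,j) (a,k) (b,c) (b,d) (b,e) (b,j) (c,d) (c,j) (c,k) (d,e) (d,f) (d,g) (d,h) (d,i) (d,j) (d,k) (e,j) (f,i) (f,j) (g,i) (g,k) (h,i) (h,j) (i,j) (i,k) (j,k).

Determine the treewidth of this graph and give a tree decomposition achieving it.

Treewidth 3.
One optimal decomposition is:
Bags: B1 = {d, i, j, k}  B2 = {d, g, i, k}  B3 = {c, d, j, k}  B4 = {b, c, d, j}  B5 = {d, h, i, j}  B6 = {d, f, i, j}  B7 = {a, c, j, k}  B8 = {b, d, e, j}
Tree: B1–B2, B1–B3, B3–B4, B1–B5, B5–B6, B3–B7, B4–B8

Every bag has size at most 4, so the width is 4 − 1 = 3 and tw(G) ≤ 3. For the lower bound, the 4 vertices {d, g, i, k} are pairwise adjacent, and any tree decomposition puts a clique entirely inside one bag — forcing width ≥ 3. Therefore the treewidth is 3.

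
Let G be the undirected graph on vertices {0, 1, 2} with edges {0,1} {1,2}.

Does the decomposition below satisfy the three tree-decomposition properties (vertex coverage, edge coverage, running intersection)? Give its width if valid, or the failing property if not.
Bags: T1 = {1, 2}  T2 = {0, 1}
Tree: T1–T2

Yes; width 1.

Vertex coverage: the bags together contain {0, 1, 2}, the full vertex set. Edge coverage: each edge of G has both endpoints in at least one bag. Running intersection: for every vertex, the bags containing it form a connected subtree. All three properties hold, so this is a valid tree decomposition of width max|bag| − 1 = 1, and hence tw(G) ≤ 1.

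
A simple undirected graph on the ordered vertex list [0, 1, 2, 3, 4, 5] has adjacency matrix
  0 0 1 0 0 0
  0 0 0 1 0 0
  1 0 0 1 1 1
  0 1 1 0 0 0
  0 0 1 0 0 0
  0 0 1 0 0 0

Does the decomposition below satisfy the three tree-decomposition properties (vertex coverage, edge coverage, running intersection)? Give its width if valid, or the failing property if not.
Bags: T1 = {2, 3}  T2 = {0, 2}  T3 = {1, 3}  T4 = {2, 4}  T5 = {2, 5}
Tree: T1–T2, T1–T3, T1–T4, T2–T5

Yes; width 1.

Vertex coverage: the bags together contain {0, 1, 2, 3, 4, 5}, the full vertex set. Edge coverage: each edge of G has both endpoints in at least one bag. Running intersection: for every vertex, the bags containing it form a connected subtree. All three properties hold, so this is a valid tree decomposition of width max|bag| − 1 = 1, and hence tw(G) ≤ 1.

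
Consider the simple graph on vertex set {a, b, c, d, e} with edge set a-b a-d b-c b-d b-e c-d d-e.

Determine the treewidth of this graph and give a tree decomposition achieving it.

Every bag has size at most 3, so the width is 3 − 1 = 2 and tw(G) ≤ 2. Conversely, {b, d, e} is a clique of size 3, and the vertices of any clique must share a bag in every tree decomposition; so some bag has ≥ 3 vertices and tw(G) ≥ 2. Hence tw(G) = 2 exactly.

Treewidth 2.
One such decomposition:
Bags: B1 = {a, b, d}  B2 = {b, c, d}  B3 = {b, d, e}
Tree: B1–B2, B2–B3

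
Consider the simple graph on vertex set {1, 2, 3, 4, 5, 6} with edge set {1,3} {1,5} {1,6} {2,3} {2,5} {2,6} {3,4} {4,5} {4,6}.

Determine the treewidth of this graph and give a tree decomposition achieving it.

Treewidth 3.
Bags: B1 = {1, 2, 4, 6}  B2 = {1, 2, 3, 4}  B3 = {1, 2, 4, 5}
Tree: B1–B2, B2–B3

Each bag holds 4 vertices, so the decomposition has width 3, which upper-bounds the treewidth. For the lower bound: the 4 vertex sets {4,6}, {2,3}, {1}, {5} are disjoint, each induces a connected subgraph, and every pair is joined by at least one edge of G. Contracting each set to a single vertex therefore yields K_{4} as a minor, and since treewidth is minor-monotone, tw(G) ≥ tw(K_{4}) = 3. Therefore the treewidth is 3.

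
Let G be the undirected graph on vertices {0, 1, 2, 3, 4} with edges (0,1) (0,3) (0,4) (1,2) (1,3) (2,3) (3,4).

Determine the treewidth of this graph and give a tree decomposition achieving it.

Treewidth 2.
One optimal decomposition is:
Bags: B1 = {0, 3, 4}  B2 = {0, 1, 3}  B3 = {1, 2, 3}
Tree: B1–B2, B2–B3

The largest bag has 3 vertices, giving width 2; this decomposition certifies tw(G) ≤ 2. On the other hand G contains the 3-clique {0, 1, 3}. A clique must lie in a single bag of any decomposition, so no decomposition can have width below 2. The upper and lower bounds meet at 2, so that is the treewidth.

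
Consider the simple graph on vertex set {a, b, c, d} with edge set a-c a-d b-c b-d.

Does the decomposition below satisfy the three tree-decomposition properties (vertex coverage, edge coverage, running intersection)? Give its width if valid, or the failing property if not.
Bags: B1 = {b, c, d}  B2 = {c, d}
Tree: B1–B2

A tree decomposition must satisfy three properties: every vertex lies in some bag; for every edge, both endpoints lie together in some bag; and for every vertex, the bags containing it form a connected subtree. Here vertex a appears in no bag, so the decomposition is invalid.

No — vertex a appears in no bag.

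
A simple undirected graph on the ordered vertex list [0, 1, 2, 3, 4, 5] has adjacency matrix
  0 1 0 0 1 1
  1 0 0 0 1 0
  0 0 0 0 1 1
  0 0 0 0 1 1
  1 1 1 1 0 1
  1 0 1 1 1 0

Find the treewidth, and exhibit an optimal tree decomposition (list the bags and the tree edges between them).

Treewidth 2.
One such decomposition:
Bags: B1 = {3, 4, 5}  B2 = {0, 4, 5}  B3 = {0, 1, 4}  B4 = {2, 4, 5}
Tree: B1–B2, B2–B3, B1–B4

Each bag holds 3 vertices, so the decomposition has width 2, which upper-bounds the treewidth. On the other hand G contains the 3-clique {0, 1, 4}. A clique must lie in a single bag of any decomposition, so no decomposition can have width below 2. The upper and lower bounds meet at 2, so that is the treewidth.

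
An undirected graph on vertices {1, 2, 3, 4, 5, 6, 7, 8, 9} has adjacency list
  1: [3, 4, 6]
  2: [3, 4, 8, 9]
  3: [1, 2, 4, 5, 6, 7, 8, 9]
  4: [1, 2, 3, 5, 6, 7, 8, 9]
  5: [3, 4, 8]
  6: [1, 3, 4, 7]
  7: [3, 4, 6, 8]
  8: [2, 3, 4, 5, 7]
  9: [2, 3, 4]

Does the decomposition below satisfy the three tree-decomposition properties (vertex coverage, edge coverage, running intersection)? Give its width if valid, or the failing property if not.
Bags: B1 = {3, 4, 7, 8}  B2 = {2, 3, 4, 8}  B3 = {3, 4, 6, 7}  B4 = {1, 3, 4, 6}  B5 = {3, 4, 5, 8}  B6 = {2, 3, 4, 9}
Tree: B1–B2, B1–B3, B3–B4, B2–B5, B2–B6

Checking the three conditions: (i) the bags cover all of {1, 2, 3, 4, 5, 6, 7, 8, 9}; (ii) for each edge, some bag contains both endpoints; (iii) the bags containing any fixed vertex form a subtree. All hold, so the decomposition is valid with width 4 − 1 = 3.

Yes; width 3.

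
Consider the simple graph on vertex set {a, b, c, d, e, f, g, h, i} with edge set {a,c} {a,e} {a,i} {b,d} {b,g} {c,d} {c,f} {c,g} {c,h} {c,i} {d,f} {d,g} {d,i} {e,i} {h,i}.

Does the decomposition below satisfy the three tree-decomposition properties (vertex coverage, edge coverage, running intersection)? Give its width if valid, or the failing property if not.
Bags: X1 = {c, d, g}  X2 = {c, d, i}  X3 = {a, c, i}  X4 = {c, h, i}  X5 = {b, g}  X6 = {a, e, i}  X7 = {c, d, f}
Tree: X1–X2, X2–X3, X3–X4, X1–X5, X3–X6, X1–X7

A tree decomposition must satisfy three properties: every vertex lies in some bag; for every edge, both endpoints lie together in some bag; and for every vertex, the bags containing it form a connected subtree. Here edge (d,b) lies in no bag, so the decomposition is invalid.

No — edge (d,b) lies in no bag.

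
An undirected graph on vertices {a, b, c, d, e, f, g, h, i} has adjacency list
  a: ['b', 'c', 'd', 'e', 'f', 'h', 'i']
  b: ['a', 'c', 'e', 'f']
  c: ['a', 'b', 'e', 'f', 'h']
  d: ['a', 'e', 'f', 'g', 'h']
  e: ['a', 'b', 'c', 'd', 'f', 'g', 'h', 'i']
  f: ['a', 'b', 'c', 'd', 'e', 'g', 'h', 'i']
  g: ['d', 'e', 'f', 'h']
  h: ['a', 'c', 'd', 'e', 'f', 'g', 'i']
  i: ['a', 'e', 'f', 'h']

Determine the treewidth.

4

A width-4 tree decomposition is:
Bags: B1 = {a, d, e, f, h}  B2 = {a, c, e, f, h}  B3 = {d, e, f, g, h}  B4 = {a, b, c, e, f}  B5 = {a, e, f, h, i}
Tree: B1–B2, B1–B3, B2–B4, B2–B5
Every bag has size at most 5, so the width is 5 − 1 = 4 and tw(G) ≤ 4. Conversely, {d, e, f, g, h} is a clique of size 5, and the vertices of any clique must share a bag in every tree decomposition; so some bag has ≥ 5 vertices and tw(G) ≥ 4. Combining the bounds, tw(G) = 4.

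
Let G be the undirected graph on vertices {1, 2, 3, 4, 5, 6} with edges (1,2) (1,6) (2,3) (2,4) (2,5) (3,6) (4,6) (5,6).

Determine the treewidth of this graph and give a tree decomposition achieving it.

Treewidth 2.
One such decomposition:
Bags: B1 = {1, 2, 6}  B2 = {2, 5, 6}  B3 = {2, 4, 6}  B4 = {2, 3, 6}
Tree: B1–B2, B2–B3, B3–B4

Each bag holds 3 vertices, so the decomposition has width 2, which upper-bounds the treewidth. The edges 6–1–2–5–6 form a cycle, so G is not a tree and its treewidth is at least 2. Hence tw(G) = 2 exactly.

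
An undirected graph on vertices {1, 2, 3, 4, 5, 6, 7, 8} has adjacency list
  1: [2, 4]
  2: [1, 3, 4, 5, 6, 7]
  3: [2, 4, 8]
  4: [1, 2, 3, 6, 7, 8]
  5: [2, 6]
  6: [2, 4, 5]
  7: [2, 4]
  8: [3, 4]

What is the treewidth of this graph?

A width-2 tree decomposition is:
Bags: B1 = {2, 4, 6}  B2 = {1, 2, 4}  B3 = {2, 4, 7}  B4 = {2, 3, 4}  B5 = {2, 5, 6}  B6 = {3, 4, 8}
Tree: B1–B2, B2–B3, B2–B4, B1–B5, B4–B6
Every bag has size at most 3, so the width is 3 − 1 = 2 and tw(G) ≤ 2. Conversely, {3, 4, 8} is a clique of size 3, and the vertices of any clique must share a bag in every tree decomposition; so some bag has ≥ 3 vertices and tw(G) ≥ 2. Hence tw(G) = 2 exactly.

2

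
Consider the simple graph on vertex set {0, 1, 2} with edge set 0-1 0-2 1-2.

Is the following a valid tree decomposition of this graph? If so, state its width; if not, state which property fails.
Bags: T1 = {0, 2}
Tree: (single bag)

No — vertex 1 appears in no bag.

A tree decomposition must satisfy three properties: every vertex lies in some bag; for every edge, both endpoints lie together in some bag; and for every vertex, the bags containing it form a connected subtree. Here vertex 1 appears in no bag, so the decomposition is invalid.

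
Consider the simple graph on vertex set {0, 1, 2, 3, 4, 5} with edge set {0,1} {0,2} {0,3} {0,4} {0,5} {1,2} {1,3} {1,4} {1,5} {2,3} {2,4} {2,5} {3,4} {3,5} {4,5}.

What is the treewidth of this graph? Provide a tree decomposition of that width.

Treewidth 5.
Bags: B1 = {0, 1, 2, 3, 4, 5}
Tree: (single bag)

A single bag containing all 6 vertices is trivially a valid decomposition of width 5. Conversely, {0, 1, 2, 3, 4, 5} is a clique of size 6, and the vertices of any clique must share a bag in every tree decomposition; so some bag has ≥ 6 vertices and tw(G) ≥ 5. Therefore the treewidth is 5.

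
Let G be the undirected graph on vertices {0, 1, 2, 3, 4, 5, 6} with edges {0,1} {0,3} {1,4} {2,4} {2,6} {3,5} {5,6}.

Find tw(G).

2

A width-2 tree decomposition is:
Bags: B1 = {0, 1, 4}  B2 = {0, 3, 4}  B3 = {3, 4, 5}  B4 = {4, 5, 6}  B5 = {2, 4, 6}
Tree: B1–B2, B2–B3, B3–B4, B4–B5
Every bag has size at most 3, so the width is 3 − 1 = 2 and tw(G) ≤ 2. For the lower bound, G contains the cycle 4–1–0–3–5–6–2–4, so G is not a forest; only forests have treewidth ≤ 1, hence tw(G) ≥ 2. Combining the bounds, tw(G) = 2.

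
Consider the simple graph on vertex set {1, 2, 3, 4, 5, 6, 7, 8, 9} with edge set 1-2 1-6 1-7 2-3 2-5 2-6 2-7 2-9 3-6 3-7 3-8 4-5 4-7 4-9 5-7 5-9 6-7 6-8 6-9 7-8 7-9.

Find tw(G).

A width-3 tree decomposition is:
Bags: B1 = {3, 6, 7, 8}  B2 = {2, 3, 6, 7}  B3 = {2, 6, 7, 9}  B4 = {2, 5, 7, 9}  B5 = {4, 5, 7, 9}  B6 = {1, 2, 6, 7}
Tree: B1–B2, B2–B3, B3–B4, B4–B5, B2–B6
Every bag has size at most 4, so the width is 4 − 1 = 3 and tw(G) ≤ 3. Conversely, {3, 6, 7, 8} is a clique of size 4, and the vertices of any clique must share a bag in every tree decomposition; so some bag has ≥ 4 vertices and tw(G) ≥ 3. Combining the bounds, tw(G) = 3.

3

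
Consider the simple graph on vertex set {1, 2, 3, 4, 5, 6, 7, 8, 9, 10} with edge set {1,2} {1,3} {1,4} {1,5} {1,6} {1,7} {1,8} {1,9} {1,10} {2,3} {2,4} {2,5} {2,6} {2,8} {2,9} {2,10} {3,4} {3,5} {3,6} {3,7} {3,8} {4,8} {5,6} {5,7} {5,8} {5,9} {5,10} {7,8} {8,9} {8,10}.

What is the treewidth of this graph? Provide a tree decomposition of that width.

Treewidth 4.
One such decomposition:
Bags: B1 = {1, 2, 3, 5, 8}  B2 = {1, 2, 5, 8, 10}  B3 = {1, 2, 3, 5, 6}  B4 = {1, 3, 5, 7, 8}  B5 = {1, 2, 5, 8, 9}  B6 = {1, 2, 3, 4, 8}
Tree: B1–B2, B1–B3, B1–B4, B1–B5, B1–B6

The largest bag has 5 vertices, giving width 4; this decomposition certifies tw(G) ≤ 4. On the other hand G contains the 5-clique {1, 2, 3, 4, 8}. A clique must lie in a single bag of any decomposition, so no decomposition can have width below 4. Combining the bounds, tw(G) = 4.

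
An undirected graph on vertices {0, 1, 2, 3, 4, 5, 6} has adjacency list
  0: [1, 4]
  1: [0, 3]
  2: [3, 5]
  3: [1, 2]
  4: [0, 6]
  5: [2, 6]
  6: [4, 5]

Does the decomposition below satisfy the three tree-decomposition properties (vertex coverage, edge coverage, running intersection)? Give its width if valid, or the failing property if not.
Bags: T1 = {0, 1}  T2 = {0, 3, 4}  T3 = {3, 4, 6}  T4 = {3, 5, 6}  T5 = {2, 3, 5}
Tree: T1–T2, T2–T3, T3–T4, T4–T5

A tree decomposition must satisfy three properties: every vertex lies in some bag; for every edge, both endpoints lie together in some bag; and for every vertex, the bags containing it form a connected subtree. Here edge (3,1) lies in no bag, so the decomposition is invalid.

No — edge (3,1) lies in no bag.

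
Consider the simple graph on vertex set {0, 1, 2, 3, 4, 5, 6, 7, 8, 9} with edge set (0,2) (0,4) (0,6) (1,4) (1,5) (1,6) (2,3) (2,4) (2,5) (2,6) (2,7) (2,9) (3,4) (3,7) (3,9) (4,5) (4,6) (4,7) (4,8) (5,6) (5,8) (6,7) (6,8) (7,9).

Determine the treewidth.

3

A width-3 tree decomposition is:
Bags: B1 = {2, 4, 5, 6}  B2 = {0, 2, 4, 6}  B3 = {2, 4, 6, 7}  B4 = {2, 3, 4, 7}  B5 = {1, 4, 5, 6}  B6 = {2, 3, 7, 9}  B7 = {4, 5, 6, 8}
Tree: B1–B2, B1–B3, B3–B4, B1–B5, B4–B6, B5–B7
Every bag has size at most 4, so the width is 4 − 1 = 3 and tw(G) ≤ 3. On the other hand G contains the 4-clique {2, 3, 7, 9}. A clique must lie in a single bag of any decomposition, so no decomposition can have width below 3. The upper and lower bounds meet at 3, so that is the treewidth.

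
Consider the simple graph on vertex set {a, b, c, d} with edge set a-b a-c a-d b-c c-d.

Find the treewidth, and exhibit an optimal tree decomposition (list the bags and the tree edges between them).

Each bag holds 3 vertices, so the decomposition has width 2, which upper-bounds the treewidth. Conversely, {a, c, d} is a clique of size 3, and the vertices of any clique must share a bag in every tree decomposition; so some bag has ≥ 3 vertices and tw(G) ≥ 2. The upper and lower bounds meet at 2, so that is the treewidth.

Treewidth 2.
Bags: B1 = {a, c, d}  B2 = {a, b, c}
Tree: B1–B2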